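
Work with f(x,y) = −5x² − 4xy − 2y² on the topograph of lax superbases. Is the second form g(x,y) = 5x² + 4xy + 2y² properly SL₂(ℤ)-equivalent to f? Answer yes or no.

D₁ = -24, D₂ = -24
f is negative-definite; reduce −f:
−f: flip: (5,4,2)→(2,-4,5)
−f: translate: b→0 (≡-4 mod 4), so (2,-4,5)→(2,0,3)
−f: reduced (well bottom): (2,0,3) with a≤c, −a<b≤a
flip sign back: reduced form of f is (-2,0,-3)
g: flip: (5,4,2)→(2,-4,5)
g: translate: b→0 (≡-4 mod 4), so (2,-4,5)→(2,0,3)
g: reduced (well bottom): (2,0,3) with a≤c, −a<b≤a
reduced forms (-2, 0, -3) vs (2, 0, 3) ⇒ inequivalent

no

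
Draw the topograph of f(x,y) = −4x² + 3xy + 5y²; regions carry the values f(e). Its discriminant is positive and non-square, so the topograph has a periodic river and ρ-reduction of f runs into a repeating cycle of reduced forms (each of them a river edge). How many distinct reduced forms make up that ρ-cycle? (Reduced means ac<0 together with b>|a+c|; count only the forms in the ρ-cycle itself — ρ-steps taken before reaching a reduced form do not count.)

D = 89, ⌊√D⌋ = 9
river: ρ → (5,7,-2)
river: ρ → (-2,9,1)
river: ρ → (1,9,-2)
river: ρ → (-2,7,5)
river: ρ → (5,3,-4)
river: ρ → (-4,5,4)
river: ρ → (4,3,-5)
river: ρ → (-5,7,2)
river: ρ → (2,9,-1)
river: ρ → (-1,9,2)
river: ρ → (2,7,-5)
river: ρ → (-5,3,4)
river: ρ → (4,5,-4)
river: ρ → (-4,3,5)
ρ-cycle length = 14 (tail of 0 descent steps not counted)

14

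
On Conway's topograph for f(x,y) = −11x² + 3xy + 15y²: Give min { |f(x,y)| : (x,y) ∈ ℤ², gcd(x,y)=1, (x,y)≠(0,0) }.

descent: ρ → (15,-3,-11)
descent: ρ → (-11,25,1)  [lands on river]
river: ρ → (1,25,-11)
river: ρ → (-11,19,7)
river: ρ → (7,23,-5)
river: ρ → (-5,17,19)
river: ρ → (19,21,-3)
river: ρ → (-3,21,19)
river: ρ → (19,17,-5)
river: ρ → (-5,23,7)
river: ρ → (7,19,-11)
closes: descent 2, river 10
min |a| on river = 1

1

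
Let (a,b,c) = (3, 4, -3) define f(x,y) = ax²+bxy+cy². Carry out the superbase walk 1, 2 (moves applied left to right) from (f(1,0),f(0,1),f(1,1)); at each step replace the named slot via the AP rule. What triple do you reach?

start (3,-3,4) = (f(1,0),f(0,1),f(1,1))
replace slot 1: 2·((-3)+4) − 3 = -1 → (-1,-3,4)
replace slot 2: 2·((-1)+4) − (-3) = 9 → (-1,9,4)

-1,9,4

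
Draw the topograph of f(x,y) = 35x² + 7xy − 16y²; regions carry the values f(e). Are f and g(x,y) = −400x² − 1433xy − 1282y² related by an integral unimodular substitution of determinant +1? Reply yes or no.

D₁ = 2289, D₂ = 2289
river cycle of f (length 18): (-16, 25, 26), (26, 27, -15), (-15, 33, 20), (20, 47, -1), (-1, 47, 20), (20, 33, -15), (-15, 27, 26), (26, 25, -16), (-16, 39, 12), (12, 33, -25), … (8 more)
river cycle of g (length 18): (-16, 25, 26), (26, 27, -15), (-15, 33, 20), (20, 47, -1), (-1, 47, 20), (20, 33, -15), (-15, 27, 26), (26, 25, -16), (-16, 39, 12), (12, 33, -25), … (8 more)
cycles coincide ⇒ equivalent

yes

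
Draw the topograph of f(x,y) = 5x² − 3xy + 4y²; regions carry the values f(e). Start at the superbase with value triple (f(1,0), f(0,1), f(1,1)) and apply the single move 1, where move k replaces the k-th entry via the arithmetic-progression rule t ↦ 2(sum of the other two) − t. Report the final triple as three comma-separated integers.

start (5,4,6) = (f(1,0),f(0,1),f(1,1))
replace slot 1: 2·(4+6) − 5 = 15 → (15,4,6)

15,4,6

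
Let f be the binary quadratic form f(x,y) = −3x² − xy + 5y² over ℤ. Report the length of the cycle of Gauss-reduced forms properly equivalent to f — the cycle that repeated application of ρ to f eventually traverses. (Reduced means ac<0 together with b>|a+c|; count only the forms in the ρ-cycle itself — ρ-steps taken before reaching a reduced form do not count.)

D = 61, ⌊√D⌋ = 7
descent: ρ → (5,1,-3)
descent: ρ → (-3,5,3)  [lands on river]
river: ρ → (3,7,-1)
river: ρ → (-1,7,3)
river: ρ → (3,5,-3)
river: ρ → (-3,7,1)
river: ρ → (1,7,-3)
ρ-cycle length = 6 (tail of 2 descent steps not counted)

6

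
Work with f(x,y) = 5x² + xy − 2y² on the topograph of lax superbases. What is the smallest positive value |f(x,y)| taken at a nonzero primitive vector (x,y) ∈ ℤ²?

descent: ρ → (-2,3,4)  [lands on river]
river: ρ → (4,5,-1)
river: ρ → (-1,5,4)
river: ρ → (4,3,-2)
river: ρ → (-2,5,2)
river: ρ → (2,3,-4)
river: ρ → (-4,5,1)
river: ρ → (1,5,-4)
river: ρ → (-4,3,2)
river: ρ → (2,5,-2)
closes: descent 1, river 10
min |a| on river = 1

1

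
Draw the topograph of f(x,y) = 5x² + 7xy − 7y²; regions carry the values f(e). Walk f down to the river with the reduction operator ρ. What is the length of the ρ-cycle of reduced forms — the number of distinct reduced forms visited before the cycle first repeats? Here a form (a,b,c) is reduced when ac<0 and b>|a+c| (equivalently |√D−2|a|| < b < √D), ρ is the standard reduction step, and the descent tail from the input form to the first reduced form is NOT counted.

D = 189, ⌊√D⌋ = 13
river: ρ → (-7,7,5)
river: ρ → (5,13,-1)
river: ρ → (-1,13,5)
river: ρ → (5,7,-7)
ρ-cycle length = 4 (tail of 0 descent steps not counted)

4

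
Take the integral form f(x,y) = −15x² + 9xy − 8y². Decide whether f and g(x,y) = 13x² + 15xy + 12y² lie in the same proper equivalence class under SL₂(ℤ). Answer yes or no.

D₁ = -399, D₂ = -399
f is negative-definite; reduce −f:
−f: flip: (15,-9,8)→(8,9,15)
−f: translate: b→-7 (≡9 mod 16), so (8,9,15)→(8,-7,14)
−f: reduced (well bottom): (8,-7,14) with a≤c, −a<b≤a
flip sign back: reduced form of f is (-8,7,-14)
g: translate: b→-11 (≡15 mod 26), so (13,15,12)→(13,-11,10)
g: flip: (13,-11,10)→(10,11,13)
g: translate: b→-9 (≡11 mod 20), so (10,11,13)→(10,-9,12)
g: reduced (well bottom): (10,-9,12) with a≤c, −a<b≤a
reduced forms (-8, 7, -14) vs (10, -9, 12) ⇒ inequivalent

no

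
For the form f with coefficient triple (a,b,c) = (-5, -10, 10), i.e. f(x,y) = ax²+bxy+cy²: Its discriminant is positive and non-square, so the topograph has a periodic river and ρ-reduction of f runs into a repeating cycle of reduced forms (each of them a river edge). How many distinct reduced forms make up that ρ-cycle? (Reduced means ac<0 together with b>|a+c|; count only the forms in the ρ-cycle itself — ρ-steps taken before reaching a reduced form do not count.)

D = 300, ⌊√D⌋ = 17
descent: ρ → (10,10,-5)  [lands on river]
river: ρ → (-5,10,10)
ρ-cycle length = 2 (tail of 1 descent step not counted)

2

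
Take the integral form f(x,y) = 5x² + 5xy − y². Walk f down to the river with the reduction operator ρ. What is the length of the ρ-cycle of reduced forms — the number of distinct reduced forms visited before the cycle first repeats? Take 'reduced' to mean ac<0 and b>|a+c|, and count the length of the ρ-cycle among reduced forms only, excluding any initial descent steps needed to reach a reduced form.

D = 45, ⌊√D⌋ = 6
river: ρ → (-1,5,5)
river: ρ → (5,5,-1)
ρ-cycle length = 2 (tail of 0 descent steps not counted)

2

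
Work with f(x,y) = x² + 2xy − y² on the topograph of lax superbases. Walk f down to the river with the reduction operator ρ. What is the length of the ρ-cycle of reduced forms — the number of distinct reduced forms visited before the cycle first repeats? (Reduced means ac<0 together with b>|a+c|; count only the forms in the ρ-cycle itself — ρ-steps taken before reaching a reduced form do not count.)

D = 8, ⌊√D⌋ = 2
river: ρ → (-1,2,1)
river: ρ → (1,2,-1)
ρ-cycle length = 2 (tail of 0 descent steps not counted)

2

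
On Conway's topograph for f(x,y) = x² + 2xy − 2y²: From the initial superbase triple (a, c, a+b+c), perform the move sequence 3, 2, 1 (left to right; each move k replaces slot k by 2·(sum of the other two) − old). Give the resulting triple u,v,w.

start (1,-2,1) = (f(1,0),f(0,1),f(1,1))
replace slot 3: 2·(1+(-2)) − 1 = -3 → (1,-2,-3)
replace slot 2: 2·(1+(-3)) − (-2) = -2 → (1,-2,-3)
replace slot 1: 2·((-2)+(-3)) − 1 = -11 → (-11,-2,-3)

-11,-2,-3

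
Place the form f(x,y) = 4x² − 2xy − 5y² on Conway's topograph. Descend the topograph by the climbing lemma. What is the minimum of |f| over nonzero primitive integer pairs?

descent: ρ → (-5,2,4)  [lands on river]
river: ρ → (4,6,-3)
river: ρ → (-3,6,4)
river: ρ → (4,2,-5)
river: ρ → (-5,8,1)
river: ρ → (1,8,-5)
closes: descent 1, river 6
min |a| on river = 1

1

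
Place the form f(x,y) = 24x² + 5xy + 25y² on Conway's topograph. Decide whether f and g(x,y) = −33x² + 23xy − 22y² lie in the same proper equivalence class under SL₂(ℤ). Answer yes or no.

D₁ = -2375, D₂ = -2375
f: reduced (well bottom): (24,5,25) with a≤c, −a<b≤a
g is negative-definite; reduce −g:
−g: flip: (33,-23,22)→(22,23,33)
−g: translate: b→-21 (≡23 mod 44), so (22,23,33)→(22,-21,32)
−g: reduced (well bottom): (22,-21,32) with a≤c, −a<b≤a
flip sign back: reduced form of g is (-22,21,-32)
reduced forms (24, 5, 25) vs (-22, 21, -32) ⇒ inequivalent

no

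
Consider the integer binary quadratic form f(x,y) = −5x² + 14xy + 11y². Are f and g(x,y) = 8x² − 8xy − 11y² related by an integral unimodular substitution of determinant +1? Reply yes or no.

D₁ = 416, D₂ = 416
river cycle of f (length 6): (11, 8, -8), (-8, 8, 11), (11, 14, -5), (-5, 16, 8), (8, 16, -5), (-5, 14, 11)
river cycle of g (length 6): (-11, 8, 8), (8, 8, -11), (-11, 14, 5), (5, 16, -8), (-8, 16, 5), (5, 14, -11)
cycles differ ⇒ inequivalent

no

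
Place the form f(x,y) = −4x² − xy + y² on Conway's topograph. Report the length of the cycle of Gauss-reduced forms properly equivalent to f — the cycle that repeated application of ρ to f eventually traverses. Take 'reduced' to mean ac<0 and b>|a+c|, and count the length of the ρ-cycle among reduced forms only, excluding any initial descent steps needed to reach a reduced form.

D = 17, ⌊√D⌋ = 4
descent: ρ → (1,3,-2)  [lands on river]
river: ρ → (-2,1,2)
river: ρ → (2,3,-1)
river: ρ → (-1,3,2)
river: ρ → (2,1,-2)
river: ρ → (-2,3,1)
ρ-cycle length = 6 (tail of 1 descent step not counted)

6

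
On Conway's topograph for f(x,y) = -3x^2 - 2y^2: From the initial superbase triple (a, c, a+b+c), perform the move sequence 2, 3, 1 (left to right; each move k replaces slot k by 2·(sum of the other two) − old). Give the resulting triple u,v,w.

start (-3,-2,-5) = (f(1,0),f(0,1),f(1,1))
replace slot 2: 2·((-3)+(-5)) − (-2) = -14 → (-3,-14,-5)
replace slot 3: 2·((-3)+(-14)) − (-5) = -29 → (-3,-14,-29)
replace slot 1: 2·((-14)+(-29)) − (-3) = -83 → (-83,-14,-29)

-83,-14,-29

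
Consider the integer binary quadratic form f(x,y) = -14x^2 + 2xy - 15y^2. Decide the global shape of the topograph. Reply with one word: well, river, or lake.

D = b²−4ac = 2² − 4·(-14)·(-15) = -836
D < 0 ⇒ definite ⇒ every region one sign ⇒ single well

well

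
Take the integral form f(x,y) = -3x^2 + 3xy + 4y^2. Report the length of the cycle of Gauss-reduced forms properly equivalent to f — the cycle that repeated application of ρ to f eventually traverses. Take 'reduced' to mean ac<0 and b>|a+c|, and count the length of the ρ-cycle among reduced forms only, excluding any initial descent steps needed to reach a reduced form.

D = 57, ⌊√D⌋ = 7
river: ρ → (4,5,-2)
river: ρ → (-2,7,1)
river: ρ → (1,7,-2)
river: ρ → (-2,5,4)
river: ρ → (4,3,-3)
river: ρ → (-3,3,4)
ρ-cycle length = 6 (tail of 0 descent steps not counted)

6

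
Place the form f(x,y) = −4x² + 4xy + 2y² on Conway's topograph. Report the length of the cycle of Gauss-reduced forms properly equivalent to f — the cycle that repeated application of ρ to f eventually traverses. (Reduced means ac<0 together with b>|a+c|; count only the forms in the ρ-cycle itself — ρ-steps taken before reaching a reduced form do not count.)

D = 48, ⌊√D⌋ = 6
river: ρ → (2,4,-4)
river: ρ → (-4,4,2)
ρ-cycle length = 2 (tail of 0 descent steps not counted)

2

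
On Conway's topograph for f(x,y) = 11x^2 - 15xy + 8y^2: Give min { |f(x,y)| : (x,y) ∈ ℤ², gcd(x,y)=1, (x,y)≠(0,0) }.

translate: b→7 (≡-15 mod 22), so (11,-15,8)→(11,7,4)
flip: (11,7,4)→(4,-7,11)
translate: b→1 (≡-7 mod 8), so (4,-7,11)→(4,1,8)
reduced (well bottom): (4,1,8) with a≤c, −a<b≤a
well minimum = a = 4

4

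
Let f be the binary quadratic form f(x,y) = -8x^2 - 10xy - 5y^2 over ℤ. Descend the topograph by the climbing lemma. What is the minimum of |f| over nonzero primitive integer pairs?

translate: b→-6 (≡10 mod 16), so (8,10,5)→(8,-6,3)
flip: (8,-6,3)→(3,6,8)
translate: b→0 (≡6 mod 6), so (3,6,8)→(3,0,5)
reduced (well bottom): (3,0,5) with a≤c, −a<b≤a
well minimum |f| = |-3| = 3 (negative-definite)

3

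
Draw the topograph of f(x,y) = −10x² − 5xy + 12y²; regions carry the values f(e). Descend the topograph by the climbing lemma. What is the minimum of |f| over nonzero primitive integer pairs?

descent: ρ → (12,5,-10)  [lands on river]
river: ρ → (-10,15,7)
river: ρ → (7,13,-12)
river: ρ → (-12,11,8)
river: ρ → (8,21,-2)
river: ρ → (-2,19,18)
river: ρ → (18,17,-3)
river: ρ → (-3,19,12)
closes: descent 1, river 8
min |a| on river = 2

2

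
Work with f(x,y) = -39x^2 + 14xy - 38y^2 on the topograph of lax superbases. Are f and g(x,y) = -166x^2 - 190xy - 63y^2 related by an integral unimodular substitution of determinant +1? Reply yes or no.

D₁ = -5732, D₂ = -5732
f is negative-definite; reduce −f:
−f: flip: (39,-14,38)→(38,14,39)
−f: reduced (well bottom): (38,14,39) with a≤c, −a<b≤a
flip sign back: reduced form of f is (-38,-14,-39)
g is negative-definite; reduce −g:
−g: translate: b→-142 (≡190 mod 332), so (166,190,63)→(166,-142,39)
−g: flip: (166,-142,39)→(39,142,166)
−g: translate: b→-14 (≡142 mod 78), so (39,142,166)→(39,-14,38)
−g: flip: (39,-14,38)→(38,14,39)
−g: reduced (well bottom): (38,14,39) with a≤c, −a<b≤a
flip sign back: reduced form of g is (-38,-14,-39)
reduced forms (-38, -14, -39) vs (-38, -14, -39) ⇒ equivalent

yes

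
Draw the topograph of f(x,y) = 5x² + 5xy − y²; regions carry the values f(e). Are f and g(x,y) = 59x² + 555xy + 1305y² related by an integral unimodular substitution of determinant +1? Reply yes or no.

D₁ = 45, D₂ = 45
river cycle of f (length 2): (-1, 5, 5), (5, 5, -1)
river cycle of g (length 2): (5, 5, -1), (-1, 5, 5)
cycles coincide ⇒ equivalent

yes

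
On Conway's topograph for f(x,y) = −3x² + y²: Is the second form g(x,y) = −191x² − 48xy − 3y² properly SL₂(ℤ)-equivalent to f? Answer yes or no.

D₁ = 12, D₂ = 12
river cycle of f (length 2): (1, 2, -2), (-2, 2, 1)
river cycle of g (length 2): (1, 2, -2), (-2, 2, 1)
cycles coincide ⇒ equivalent

yes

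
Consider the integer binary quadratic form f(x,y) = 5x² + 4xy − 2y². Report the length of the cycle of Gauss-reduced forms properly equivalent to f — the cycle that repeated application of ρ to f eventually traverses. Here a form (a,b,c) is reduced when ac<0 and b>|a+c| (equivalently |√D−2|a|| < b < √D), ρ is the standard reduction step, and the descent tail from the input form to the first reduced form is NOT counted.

D = 56, ⌊√D⌋ = 7
river: ρ → (-2,4,5)
river: ρ → (5,6,-1)
river: ρ → (-1,6,5)
river: ρ → (5,4,-2)
ρ-cycle length = 4 (tail of 0 descent steps not counted)

4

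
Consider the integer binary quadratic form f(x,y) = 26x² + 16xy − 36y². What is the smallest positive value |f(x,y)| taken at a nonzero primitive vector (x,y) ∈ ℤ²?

river: ρ → (-36,56,6)
river: ρ → (6,52,-54)
river: ρ → (-54,56,4)
river: ρ → (4,56,-54)
river: ρ → (-54,52,6)
river: ρ → (6,56,-36)
river: ρ → (-36,16,26)
river: ρ → (26,36,-26)
river: ρ → (-26,16,36)
river: ρ → (36,56,-6)
river: ρ → (-6,52,54)
river: ρ → (54,56,-4)
river: ρ → (-4,56,54)
river: ρ → (54,52,-6)
river: ρ → (-6,56,36)
river: ρ → (36,16,-26)
river: ρ → (-26,36,26)
river: ρ → (26,16,-36)
closes: descent 0, river 18
min |a| on river = 4

4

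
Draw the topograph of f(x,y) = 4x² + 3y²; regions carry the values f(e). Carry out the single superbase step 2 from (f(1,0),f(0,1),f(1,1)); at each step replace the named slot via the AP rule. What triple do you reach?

start (4,3,7) = (f(1,0),f(0,1),f(1,1))
replace slot 2: 2·(4+7) − 3 = 19 → (4,19,7)

4,19,7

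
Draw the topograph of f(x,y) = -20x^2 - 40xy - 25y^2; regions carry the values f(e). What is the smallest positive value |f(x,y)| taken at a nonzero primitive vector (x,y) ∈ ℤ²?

translate: b→0 (≡40 mod 40), so (20,40,25)→(20,0,5)
flip: (20,0,5)→(5,0,20)
reduced (well bottom): (5,0,20) with a≤c, −a<b≤a
well minimum |f| = |-5| = 5 (negative-definite)

5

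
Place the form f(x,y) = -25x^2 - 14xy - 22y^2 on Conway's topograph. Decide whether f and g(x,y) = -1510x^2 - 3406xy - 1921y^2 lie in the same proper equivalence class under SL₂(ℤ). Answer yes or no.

D₁ = -2004, D₂ = -2004
f is negative-definite; reduce −f:
−f: flip: (25,14,22)→(22,-14,25)
−f: reduced (well bottom): (22,-14,25) with a≤c, −a<b≤a
flip sign back: reduced form of f is (-22,14,-25)
g is negative-definite; reduce −g:
−g: translate: b→386 (≡3406 mod 3020), so (1510,3406,1921)→(1510,386,25)
−g: flip: (1510,386,25)→(25,-386,1510)
−g: translate: b→14 (≡-386 mod 50), so (25,-386,1510)→(25,14,22)
−g: flip: (25,14,22)→(22,-14,25)
−g: reduced (well bottom): (22,-14,25) with a≤c, −a<b≤a
flip sign back: reduced form of g is (-22,14,-25)
reduced forms (-22, 14, -25) vs (-22, 14, -25) ⇒ equivalent

yes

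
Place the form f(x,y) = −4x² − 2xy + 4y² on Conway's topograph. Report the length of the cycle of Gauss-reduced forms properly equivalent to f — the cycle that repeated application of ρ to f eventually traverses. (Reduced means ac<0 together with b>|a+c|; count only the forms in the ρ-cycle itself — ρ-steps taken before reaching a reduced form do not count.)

D = 68, ⌊√D⌋ = 8
descent: ρ → (4,2,-4)  [lands on river]
river: ρ → (-4,6,2)
river: ρ → (2,6,-4)
river: ρ → (-4,2,4)
river: ρ → (4,6,-2)
river: ρ → (-2,6,4)
ρ-cycle length = 6 (tail of 1 descent step not counted)

6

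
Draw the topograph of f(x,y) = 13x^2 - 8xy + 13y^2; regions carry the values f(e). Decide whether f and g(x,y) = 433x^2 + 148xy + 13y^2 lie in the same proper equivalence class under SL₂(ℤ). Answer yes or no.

D₁ = -612, D₂ = -612
f: flip: (13,-8,13)→(13,8,13)
f: reduced (well bottom): (13,8,13) with a≤c, −a<b≤a
g: flip: (433,148,13)→(13,-148,433)
g: translate: b→8 (≡-148 mod 26), so (13,-148,433)→(13,8,13)
g: reduced (well bottom): (13,8,13) with a≤c, −a<b≤a
reduced forms (13, 8, 13) vs (13, 8, 13) ⇒ equivalent

yes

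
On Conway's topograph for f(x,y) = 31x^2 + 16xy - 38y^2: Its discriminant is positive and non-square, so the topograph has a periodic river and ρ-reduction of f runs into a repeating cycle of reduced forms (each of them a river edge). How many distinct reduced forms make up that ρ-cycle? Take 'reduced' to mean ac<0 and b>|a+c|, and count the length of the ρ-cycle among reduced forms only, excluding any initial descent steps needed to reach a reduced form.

D = 4968, ⌊√D⌋ = 70
river: ρ → (-38,60,9)
river: ρ → (9,66,-17)
river: ρ → (-17,70,1)
river: ρ → (1,70,-17)
river: ρ → (-17,66,9)
river: ρ → (9,60,-38)
river: ρ → (-38,16,31)
river: ρ → (31,46,-23)
river: ρ → (-23,46,31)
river: ρ → (31,16,-38)
ρ-cycle length = 10 (tail of 0 descent steps not counted)

10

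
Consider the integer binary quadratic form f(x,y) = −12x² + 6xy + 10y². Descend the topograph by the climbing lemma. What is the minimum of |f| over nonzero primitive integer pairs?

river: ρ → (10,14,-8)
river: ρ → (-8,18,6)
river: ρ → (6,18,-8)
river: ρ → (-8,14,10)
river: ρ → (10,6,-12)
river: ρ → (-12,18,4)
river: ρ → (4,22,-2)
river: ρ → (-2,22,4)
river: ρ → (4,18,-12)
river: ρ → (-12,6,10)
closes: descent 0, river 10
min |a| on river = 2

2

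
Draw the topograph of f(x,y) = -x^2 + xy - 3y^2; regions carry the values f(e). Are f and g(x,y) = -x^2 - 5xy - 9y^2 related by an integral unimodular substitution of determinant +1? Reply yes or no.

D₁ = -11, D₂ = -11
f is negative-definite; reduce −f:
−f: translate: b→1 (≡-1 mod 2), so (1,-1,3)→(1,1,3)
−f: reduced (well bottom): (1,1,3) with a≤c, −a<b≤a
flip sign back: reduced form of f is (-1,-1,-3)
g is negative-definite; reduce −g:
−g: translate: b→1 (≡5 mod 2), so (1,5,9)→(1,1,3)
−g: reduced (well bottom): (1,1,3) with a≤c, −a<b≤a
flip sign back: reduced form of g is (-1,-1,-3)
reduced forms (-1, -1, -3) vs (-1, -1, -3) ⇒ equivalent

yes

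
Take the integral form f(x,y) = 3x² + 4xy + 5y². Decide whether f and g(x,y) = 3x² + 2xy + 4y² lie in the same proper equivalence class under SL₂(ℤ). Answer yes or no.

D₁ = -44, D₂ = -44
f: translate: b→-2 (≡4 mod 6), so (3,4,5)→(3,-2,4)
f: reduced (well bottom): (3,-2,4) with a≤c, −a<b≤a
g: reduced (well bottom): (3,2,4) with a≤c, −a<b≤a
reduced forms (3, -2, 4) vs (3, 2, 4) ⇒ inequivalent

no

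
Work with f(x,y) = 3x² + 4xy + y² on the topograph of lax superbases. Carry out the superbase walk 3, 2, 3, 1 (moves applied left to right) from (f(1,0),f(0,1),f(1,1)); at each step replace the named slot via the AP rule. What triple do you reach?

start (3,1,8) = (f(1,0),f(0,1),f(1,1))
replace slot 3: 2·(3+1) − 8 = 0 → (3,1,0)
replace slot 2: 2·(3+0) − 1 = 5 → (3,5,0)
replace slot 3: 2·(3+5) − 0 = 16 → (3,5,16)
replace slot 1: 2·(5+16) − 3 = 39 → (39,5,16)

39,5,16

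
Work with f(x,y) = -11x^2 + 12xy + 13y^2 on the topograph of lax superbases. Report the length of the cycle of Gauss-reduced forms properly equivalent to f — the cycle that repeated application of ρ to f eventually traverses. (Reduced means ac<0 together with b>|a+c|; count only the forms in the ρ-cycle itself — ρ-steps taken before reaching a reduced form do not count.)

D = 716, ⌊√D⌋ = 26
river: ρ → (13,14,-10)
river: ρ → (-10,26,1)
river: ρ → (1,26,-10)
river: ρ → (-10,14,13)
river: ρ → (13,12,-11)
river: ρ → (-11,10,14)
river: ρ → (14,18,-7)
river: ρ → (-7,24,5)
river: ρ → (5,26,-2)
river: ρ → (-2,26,5)
river: ρ → (5,24,-7)
river: ρ → (-7,18,14)
river: ρ → (14,10,-11)
river: ρ → (-11,12,13)
ρ-cycle length = 14 (tail of 0 descent steps not counted)

14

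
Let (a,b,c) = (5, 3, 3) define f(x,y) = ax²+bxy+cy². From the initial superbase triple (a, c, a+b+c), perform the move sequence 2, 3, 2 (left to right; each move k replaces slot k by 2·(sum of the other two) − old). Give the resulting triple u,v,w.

start (5,3,11) = (f(1,0),f(0,1),f(1,1))
replace slot 2: 2·(5+11) − 3 = 29 → (5,29,11)
replace slot 3: 2·(5+29) − 11 = 57 → (5,29,57)
replace slot 2: 2·(5+57) − 29 = 95 → (5,95,57)

5,95,57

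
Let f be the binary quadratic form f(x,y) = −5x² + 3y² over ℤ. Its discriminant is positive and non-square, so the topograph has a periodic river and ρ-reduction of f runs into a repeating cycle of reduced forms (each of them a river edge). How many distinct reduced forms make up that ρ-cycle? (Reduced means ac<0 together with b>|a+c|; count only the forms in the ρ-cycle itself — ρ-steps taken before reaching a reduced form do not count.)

D = 60, ⌊√D⌋ = 7
descent: ρ → (3,6,-2)  [lands on river]
river: ρ → (-2,6,3)
ρ-cycle length = 2 (tail of 1 descent step not counted)

2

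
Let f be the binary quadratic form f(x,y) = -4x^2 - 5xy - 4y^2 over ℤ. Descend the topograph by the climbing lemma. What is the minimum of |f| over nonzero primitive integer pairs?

translate: b→-3 (≡5 mod 8), so (4,5,4)→(4,-3,3)
flip: (4,-3,3)→(3,3,4)
reduced (well bottom): (3,3,4) with a≤c, −a<b≤a
well minimum |f| = |-3| = 3 (negative-definite)

3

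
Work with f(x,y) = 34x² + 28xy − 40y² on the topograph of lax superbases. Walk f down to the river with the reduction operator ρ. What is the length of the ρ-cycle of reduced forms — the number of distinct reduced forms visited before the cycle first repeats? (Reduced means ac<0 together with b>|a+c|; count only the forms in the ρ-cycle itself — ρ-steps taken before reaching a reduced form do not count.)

D = 6224, ⌊√D⌋ = 78
river: ρ → (-40,52,22)
river: ρ → (22,36,-56)
river: ρ → (-56,76,2)
river: ρ → (2,76,-56)
river: ρ → (-56,36,22)
river: ρ → (22,52,-40)
river: ρ → (-40,28,34)
river: ρ → (34,40,-34)
river: ρ → (-34,28,40)
river: ρ → (40,52,-22)
river: ρ → (-22,36,56)
river: ρ → (56,76,-2)
river: ρ → (-2,76,56)
river: ρ → (56,36,-22)
river: ρ → (-22,52,40)
river: ρ → (40,28,-34)
river: ρ → (-34,40,34)
river: ρ → (34,28,-40)
ρ-cycle length = 18 (tail of 0 descent steps not counted)

18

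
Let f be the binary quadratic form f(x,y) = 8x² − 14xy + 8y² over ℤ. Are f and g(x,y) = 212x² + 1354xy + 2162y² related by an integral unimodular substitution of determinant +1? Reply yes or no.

D₁ = -60, D₂ = -60
f: translate: b→2 (≡-14 mod 16), so (8,-14,8)→(8,2,2)
f: flip: (8,2,2)→(2,-2,8)
f: translate: b→2 (≡-2 mod 4), so (2,-2,8)→(2,2,8)
f: reduced (well bottom): (2,2,8) with a≤c, −a<b≤a
g: translate: b→82 (≡1354 mod 424), so (212,1354,2162)→(212,82,8)
g: flip: (212,82,8)→(8,-82,212)
g: translate: b→-2 (≡-82 mod 16), so (8,-82,212)→(8,-2,2)
g: flip: (8,-2,2)→(2,2,8)
g: reduced (well bottom): (2,2,8) with a≤c, −a<b≤a
reduced forms (2, 2, 8) vs (2, 2, 8) ⇒ equivalent

yes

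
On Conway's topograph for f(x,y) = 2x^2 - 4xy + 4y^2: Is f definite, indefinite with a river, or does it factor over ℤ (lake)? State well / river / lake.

D = b²−4ac = (-4)² − 4·2·4 = -16
D < 0 ⇒ definite ⇒ every region one sign ⇒ single well

well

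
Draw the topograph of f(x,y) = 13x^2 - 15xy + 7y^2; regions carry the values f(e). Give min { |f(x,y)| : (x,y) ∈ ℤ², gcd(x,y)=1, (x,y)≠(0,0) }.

translate: b→11 (≡-15 mod 26), so (13,-15,7)→(13,11,5)
flip: (13,11,5)→(5,-11,13)
translate: b→-1 (≡-11 mod 10), so (5,-11,13)→(5,-1,7)
reduced (well bottom): (5,-1,7) with a≤c, −a<b≤a
well minimum = a = 5

5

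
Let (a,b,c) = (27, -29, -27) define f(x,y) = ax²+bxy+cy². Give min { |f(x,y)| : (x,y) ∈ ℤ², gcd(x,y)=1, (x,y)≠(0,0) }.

descent: ρ → (-27,29,27)  [lands on river]
river: ρ → (27,25,-29)
river: ρ → (-29,33,23)
river: ρ → (23,59,-3)
river: ρ → (-3,61,3)
river: ρ → (3,59,-23)
river: ρ → (-23,33,29)
river: ρ → (29,25,-27)
closes: descent 1, river 8
min |a| on river = 3

3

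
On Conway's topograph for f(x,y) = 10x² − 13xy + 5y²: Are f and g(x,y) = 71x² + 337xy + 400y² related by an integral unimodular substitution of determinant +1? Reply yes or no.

D₁ = -31, D₂ = -31
f: translate: b→7 (≡-13 mod 20), so (10,-13,5)→(10,7,2)
f: flip: (10,7,2)→(2,-7,10)
f: translate: b→1 (≡-7 mod 4), so (2,-7,10)→(2,1,4)
f: reduced (well bottom): (2,1,4) with a≤c, −a<b≤a
g: translate: b→53 (≡337 mod 142), so (71,337,400)→(71,53,10)
g: flip: (71,53,10)→(10,-53,71)
g: translate: b→7 (≡-53 mod 20), so (10,-53,71)→(10,7,2)
g: flip: (10,7,2)→(2,-7,10)
g: translate: b→1 (≡-7 mod 4), so (2,-7,10)→(2,1,4)
g: reduced (well bottom): (2,1,4) with a≤c, −a<b≤a
reduced forms (2, 1, 4) vs (2, 1, 4) ⇒ equivalent

yes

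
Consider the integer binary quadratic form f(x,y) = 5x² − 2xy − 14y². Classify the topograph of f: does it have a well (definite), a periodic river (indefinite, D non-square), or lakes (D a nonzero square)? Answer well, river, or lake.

D = b²−4ac = (-2)² − 4·5·(-14) = 284
D > 0 non-square ⇒ indefinite ⇒ periodic river

river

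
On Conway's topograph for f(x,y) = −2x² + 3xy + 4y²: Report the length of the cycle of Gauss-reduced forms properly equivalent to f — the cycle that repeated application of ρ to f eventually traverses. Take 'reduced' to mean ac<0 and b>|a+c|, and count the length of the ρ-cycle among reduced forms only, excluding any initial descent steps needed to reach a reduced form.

D = 41, ⌊√D⌋ = 6
river: ρ → (4,5,-1)
river: ρ → (-1,5,4)
river: ρ → (4,3,-2)
river: ρ → (-2,5,2)
river: ρ → (2,3,-4)
river: ρ → (-4,5,1)
river: ρ → (1,5,-4)
river: ρ → (-4,3,2)
river: ρ → (2,5,-2)
river: ρ → (-2,3,4)
ρ-cycle length = 10 (tail of 0 descent steps not counted)

10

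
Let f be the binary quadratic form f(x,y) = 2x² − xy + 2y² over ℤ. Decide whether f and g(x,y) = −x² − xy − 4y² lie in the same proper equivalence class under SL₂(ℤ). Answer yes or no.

D₁ = -15, D₂ = -15
f: flip: (2,-1,2)→(2,1,2)
f: reduced (well bottom): (2,1,2) with a≤c, −a<b≤a
g is negative-definite; reduce −g:
−g: reduced (well bottom): (1,1,4) with a≤c, −a<b≤a
flip sign back: reduced form of g is (-1,-1,-4)
reduced forms (2, 1, 2) vs (-1, -1, -4) ⇒ inequivalent

no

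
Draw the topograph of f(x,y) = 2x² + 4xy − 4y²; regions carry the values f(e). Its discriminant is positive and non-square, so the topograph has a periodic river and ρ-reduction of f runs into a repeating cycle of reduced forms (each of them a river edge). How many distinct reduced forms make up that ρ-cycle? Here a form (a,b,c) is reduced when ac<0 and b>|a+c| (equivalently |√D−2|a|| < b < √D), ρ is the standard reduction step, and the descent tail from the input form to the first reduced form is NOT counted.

D = 48, ⌊√D⌋ = 6
river: ρ → (-4,4,2)
river: ρ → (2,4,-4)
ρ-cycle length = 2 (tail of 0 descent steps not counted)

2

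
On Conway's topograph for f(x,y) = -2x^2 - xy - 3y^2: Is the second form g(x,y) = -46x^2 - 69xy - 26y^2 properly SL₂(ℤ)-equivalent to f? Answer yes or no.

D₁ = -23, D₂ = -23
f is negative-definite; reduce −f:
−f: reduced (well bottom): (2,1,3) with a≤c, −a<b≤a
flip sign back: reduced form of f is (-2,-1,-3)
g is negative-definite; reduce −g:
−g: translate: b→-23 (≡69 mod 92), so (46,69,26)→(46,-23,3)
−g: flip: (46,-23,3)→(3,23,46)
−g: translate: b→-1 (≡23 mod 6), so (3,23,46)→(3,-1,2)
−g: flip: (3,-1,2)→(2,1,3)
−g: reduced (well bottom): (2,1,3) with a≤c, −a<b≤a
flip sign back: reduced form of g is (-2,-1,-3)
reduced forms (-2, -1, -3) vs (-2, -1, -3) ⇒ equivalent

yes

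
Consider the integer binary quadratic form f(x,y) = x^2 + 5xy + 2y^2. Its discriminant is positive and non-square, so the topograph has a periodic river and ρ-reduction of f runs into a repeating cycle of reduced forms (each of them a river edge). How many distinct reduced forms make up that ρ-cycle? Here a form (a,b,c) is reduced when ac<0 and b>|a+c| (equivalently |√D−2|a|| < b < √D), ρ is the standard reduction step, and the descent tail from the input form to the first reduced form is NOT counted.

D = 17, ⌊√D⌋ = 4
descent: ρ → (2,3,-1)  [lands on river]
river: ρ → (-1,3,2)
river: ρ → (2,1,-2)
river: ρ → (-2,3,1)
river: ρ → (1,3,-2)
river: ρ → (-2,1,2)
ρ-cycle length = 6 (tail of 1 descent step not counted)

6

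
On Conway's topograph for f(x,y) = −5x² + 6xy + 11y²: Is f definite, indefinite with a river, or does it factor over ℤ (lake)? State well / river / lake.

D = b²−4ac = 6² − 4·(-5)·11 = 256
D = 16² is a perfect square ⇒ form factors over ℤ ⇒ lakes

lake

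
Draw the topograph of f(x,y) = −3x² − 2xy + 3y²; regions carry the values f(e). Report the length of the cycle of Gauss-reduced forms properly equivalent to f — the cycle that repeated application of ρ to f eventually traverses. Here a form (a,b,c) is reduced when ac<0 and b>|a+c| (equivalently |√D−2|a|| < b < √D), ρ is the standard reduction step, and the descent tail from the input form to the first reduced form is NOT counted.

D = 40, ⌊√D⌋ = 6
descent: ρ → (3,2,-3)  [lands on river]
river: ρ → (-3,4,2)
river: ρ → (2,4,-3)
river: ρ → (-3,2,3)
river: ρ → (3,4,-2)
river: ρ → (-2,4,3)
ρ-cycle length = 6 (tail of 1 descent step not counted)

6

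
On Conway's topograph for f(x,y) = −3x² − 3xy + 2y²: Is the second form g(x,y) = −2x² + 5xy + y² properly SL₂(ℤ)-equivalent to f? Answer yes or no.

D₁ = 33, D₂ = 33
river cycle of f (length 4): (2, 3, -3), (-3, 3, 2), (2, 5, -1), (-1, 5, 2)
river cycle of g (length 4): (1, 5, -2), (-2, 3, 3), (3, 3, -2), (-2, 5, 1)
cycles differ ⇒ inequivalent

no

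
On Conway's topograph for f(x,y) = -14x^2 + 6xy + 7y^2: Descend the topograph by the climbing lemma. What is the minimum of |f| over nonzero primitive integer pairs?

descent: ρ → (7,8,-13)  [lands on river]
river: ρ → (-13,18,2)
river: ρ → (2,18,-13)
river: ρ → (-13,8,7)
river: ρ → (7,20,-1)
river: ρ → (-1,20,7)
closes: descent 1, river 6
min |a| on river = 1

1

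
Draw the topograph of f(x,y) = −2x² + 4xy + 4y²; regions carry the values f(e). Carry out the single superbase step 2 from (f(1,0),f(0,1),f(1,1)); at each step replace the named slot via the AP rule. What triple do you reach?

start (-2,4,6) = (f(1,0),f(0,1),f(1,1))
replace slot 2: 2·((-2)+6) − 4 = 4 → (-2,4,6)

-2,4,6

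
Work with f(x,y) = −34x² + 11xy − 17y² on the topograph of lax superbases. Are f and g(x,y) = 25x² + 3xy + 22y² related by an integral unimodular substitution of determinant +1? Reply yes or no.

D₁ = -2191, D₂ = -2191
f is negative-definite; reduce −f:
−f: flip: (34,-11,17)→(17,11,34)
−f: reduced (well bottom): (17,11,34) with a≤c, −a<b≤a
flip sign back: reduced form of f is (-17,-11,-34)
g: flip: (25,3,22)→(22,-3,25)
g: reduced (well bottom): (22,-3,25) with a≤c, −a<b≤a
reduced forms (-17, -11, -34) vs (22, -3, 25) ⇒ inequivalent

no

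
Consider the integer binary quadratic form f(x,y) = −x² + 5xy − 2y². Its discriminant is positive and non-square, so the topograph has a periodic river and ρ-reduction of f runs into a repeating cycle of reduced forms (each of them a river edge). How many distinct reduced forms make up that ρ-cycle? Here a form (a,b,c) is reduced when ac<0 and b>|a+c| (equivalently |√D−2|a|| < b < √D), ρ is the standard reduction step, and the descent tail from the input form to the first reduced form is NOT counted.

D = 17, ⌊√D⌋ = 4
descent: ρ → (-2,3,1)  [lands on river]
river: ρ → (1,3,-2)
river: ρ → (-2,1,2)
river: ρ → (2,3,-1)
river: ρ → (-1,3,2)
river: ρ → (2,1,-2)
ρ-cycle length = 6 (tail of 1 descent step not counted)

6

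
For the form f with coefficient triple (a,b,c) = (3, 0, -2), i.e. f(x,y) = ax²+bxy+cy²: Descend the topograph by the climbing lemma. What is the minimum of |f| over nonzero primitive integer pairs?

descent: ρ → (-2,4,1)  [lands on river]
river: ρ → (1,4,-2)
closes: descent 1, river 2
min |a| on river = 1

1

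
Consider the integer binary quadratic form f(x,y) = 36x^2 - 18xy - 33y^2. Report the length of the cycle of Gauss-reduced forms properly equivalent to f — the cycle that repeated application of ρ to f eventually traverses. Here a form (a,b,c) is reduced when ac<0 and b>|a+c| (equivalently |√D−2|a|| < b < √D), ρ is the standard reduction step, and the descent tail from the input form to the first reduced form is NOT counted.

D = 5076, ⌊√D⌋ = 71
descent: ρ → (-33,18,36)  [lands on river]
river: ρ → (36,54,-15)
river: ρ → (-15,66,12)
river: ρ → (12,54,-45)
river: ρ → (-45,36,21)
river: ρ → (21,48,-33)
ρ-cycle length = 6 (tail of 1 descent step not counted)

6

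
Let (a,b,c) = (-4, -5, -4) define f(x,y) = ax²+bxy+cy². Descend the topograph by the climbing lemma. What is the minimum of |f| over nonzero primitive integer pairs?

translate: b→-3 (≡5 mod 8), so (4,5,4)→(4,-3,3)
flip: (4,-3,3)→(3,3,4)
reduced (well bottom): (3,3,4) with a≤c, −a<b≤a
well minimum |f| = |-3| = 3 (negative-definite)

3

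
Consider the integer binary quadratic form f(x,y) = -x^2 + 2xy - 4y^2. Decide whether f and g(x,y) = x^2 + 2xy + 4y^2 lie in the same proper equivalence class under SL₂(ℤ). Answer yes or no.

D₁ = -12, D₂ = -12
f is negative-definite; reduce −f:
−f: translate: b→0 (≡-2 mod 2), so (1,-2,4)→(1,0,3)
−f: reduced (well bottom): (1,0,3) with a≤c, −a<b≤a
flip sign back: reduced form of f is (-1,0,-3)
g: translate: b→0 (≡2 mod 2), so (1,2,4)→(1,0,3)
g: reduced (well bottom): (1,0,3) with a≤c, −a<b≤a
reduced forms (-1, 0, -3) vs (1, 0, 3) ⇒ inequivalent

no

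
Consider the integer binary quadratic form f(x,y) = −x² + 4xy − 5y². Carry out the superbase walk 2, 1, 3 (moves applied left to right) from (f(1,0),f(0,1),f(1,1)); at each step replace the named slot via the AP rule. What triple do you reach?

start (-1,-5,-2) = (f(1,0),f(0,1),f(1,1))
replace slot 2: 2·((-1)+(-2)) − (-5) = -1 → (-1,-1,-2)
replace slot 1: 2·((-1)+(-2)) − (-1) = -5 → (-5,-1,-2)
replace slot 3: 2·((-5)+(-1)) − (-2) = -10 → (-5,-1,-10)

-5,-1,-10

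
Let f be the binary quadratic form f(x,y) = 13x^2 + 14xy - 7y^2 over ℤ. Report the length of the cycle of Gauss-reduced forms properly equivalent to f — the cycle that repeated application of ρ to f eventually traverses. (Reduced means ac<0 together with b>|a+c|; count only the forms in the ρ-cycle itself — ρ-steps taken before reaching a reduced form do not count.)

D = 560, ⌊√D⌋ = 23
river: ρ → (-7,14,13)
river: ρ → (13,12,-8)
river: ρ → (-8,20,5)
river: ρ → (5,20,-8)
river: ρ → (-8,12,13)
river: ρ → (13,14,-7)
ρ-cycle length = 6 (tail of 0 descent steps not counted)

6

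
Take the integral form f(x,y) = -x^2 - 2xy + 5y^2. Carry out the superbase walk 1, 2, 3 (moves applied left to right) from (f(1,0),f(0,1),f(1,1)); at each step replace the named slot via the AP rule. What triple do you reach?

start (-1,5,2) = (f(1,0),f(0,1),f(1,1))
replace slot 1: 2·(5+2) − (-1) = 15 → (15,5,2)
replace slot 2: 2·(15+2) − 5 = 29 → (15,29,2)
replace slot 3: 2·(15+29) − 2 = 86 → (15,29,86)

15,29,86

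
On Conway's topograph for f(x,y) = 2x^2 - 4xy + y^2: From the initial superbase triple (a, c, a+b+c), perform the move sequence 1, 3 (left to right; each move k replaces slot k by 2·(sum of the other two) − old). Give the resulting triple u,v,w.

start (2,1,-1) = (f(1,0),f(0,1),f(1,1))
replace slot 1: 2·(1+(-1)) − 2 = -2 → (-2,1,-1)
replace slot 3: 2·((-2)+1) − (-1) = -1 → (-2,1,-1)

-2,1,-1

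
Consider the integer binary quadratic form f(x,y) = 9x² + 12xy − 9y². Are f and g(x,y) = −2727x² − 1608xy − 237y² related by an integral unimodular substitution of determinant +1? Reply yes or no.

D₁ = 468, D₂ = 468
river cycle of f (length 10): (-9, 6, 12), (12, 18, -3), (-3, 18, 12), (12, 6, -9), (-9, 12, 9), (9, 6, -12), (-12, 18, 3), (3, 18, -12), (-12, 6, 9), (9, 12, -9)
river cycle of g (length 10): (-3, 18, 12), (12, 6, -9), (-9, 12, 9), (9, 6, -12), (-12, 18, 3), (3, 18, -12), (-12, 6, 9), (9, 12, -9), (-9, 6, 12), (12, 18, -3)
cycles coincide ⇒ equivalent

yes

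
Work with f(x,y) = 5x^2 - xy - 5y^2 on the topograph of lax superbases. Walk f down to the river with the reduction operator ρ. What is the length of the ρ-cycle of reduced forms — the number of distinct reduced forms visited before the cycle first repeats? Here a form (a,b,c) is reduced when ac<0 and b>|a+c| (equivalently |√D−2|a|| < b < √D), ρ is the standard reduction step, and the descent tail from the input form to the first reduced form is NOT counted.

D = 101, ⌊√D⌋ = 10
descent: ρ → (-5,1,5)  [lands on river]
river: ρ → (5,9,-1)
river: ρ → (-1,9,5)
river: ρ → (5,1,-5)
river: ρ → (-5,9,1)
river: ρ → (1,9,-5)
ρ-cycle length = 6 (tail of 1 descent step not counted)

6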